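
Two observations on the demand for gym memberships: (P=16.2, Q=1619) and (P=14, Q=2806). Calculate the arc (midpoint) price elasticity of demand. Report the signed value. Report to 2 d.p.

-3.68

ΔQ = 2806 − 1619 = 1187; ΔP = 14 − 16.2 = -2.2.
Midpoints: P̄ = 15.10, Q̄ = 2212.5.
ε = (ΔQ/ΔP)(P̄/Q̄) = (1187/-2.2)(15.10/2212.5).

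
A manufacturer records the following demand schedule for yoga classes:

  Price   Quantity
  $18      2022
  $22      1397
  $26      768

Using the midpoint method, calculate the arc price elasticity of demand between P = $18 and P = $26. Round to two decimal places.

-2.47

At P = 18, Q = 2022; at P = 26, Q = 768.
ΔQ = -1254, ΔP = 8. Midpoints: P̄ = 22.00, Q̄ = 1395.0.
ε = (ΔQ/ΔP)(P̄/Q̄) = (-1254/8)(22.00/1395.0).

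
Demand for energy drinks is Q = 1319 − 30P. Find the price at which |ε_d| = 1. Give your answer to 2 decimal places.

21.98

For linear demand Q = a − bP, ε = −bP/(a − bP). |ε| = 1 when bP = a − bP, i.e. P = a/(2b).
P = 1319/(2·30) = 1319/60 = 21.9833.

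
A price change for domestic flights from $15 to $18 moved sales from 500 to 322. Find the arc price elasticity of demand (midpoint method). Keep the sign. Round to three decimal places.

ΔQ = 322 − 500 = -178; ΔP = 18 − 15 = 3.
Midpoints: P̄ = 16.50, Q̄ = 411.0.
ε = (ΔQ/ΔP)(P̄/Q̄) = (-178/3)(16.50/411.0).

-2.382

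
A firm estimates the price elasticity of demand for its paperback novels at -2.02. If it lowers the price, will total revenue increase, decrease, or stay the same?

increase

|ε| = 2.02 > 1, so demand is elastic. A price cut therefore raises total revenue.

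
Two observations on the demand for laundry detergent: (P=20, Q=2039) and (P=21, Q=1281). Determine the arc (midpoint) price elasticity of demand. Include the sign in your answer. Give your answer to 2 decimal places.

-9.36

ΔQ = 1281 − 2039 = -758; ΔP = 21 − 20 = 1.
Midpoints: P̄ = 20.50, Q̄ = 1660.0.
ε = (ΔQ/ΔP)(P̄/Q̄) = (-758/1)(20.50/1660.0).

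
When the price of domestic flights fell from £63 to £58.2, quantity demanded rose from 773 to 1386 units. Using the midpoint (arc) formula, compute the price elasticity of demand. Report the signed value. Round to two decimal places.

ΔQ = 1386 − 773 = 613; ΔP = 58.2 − 63 = -4.8.
Midpoints: P̄ = 60.60, Q̄ = 1079.5.
ε = (ΔQ/ΔP)(P̄/Q̄) = (613/-4.8)(60.60/1079.5).

-7.17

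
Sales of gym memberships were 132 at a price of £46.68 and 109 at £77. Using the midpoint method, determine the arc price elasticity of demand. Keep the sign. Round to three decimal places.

ΔQ = 109 − 132 = -23; ΔP = 77 − 46.68 = 30.32.
Midpoints: P̄ = 61.84, Q̄ = 120.5.
ε = (ΔQ/ΔP)(P̄/Q̄) = (-23/30.32)(61.84/120.5).

-0.389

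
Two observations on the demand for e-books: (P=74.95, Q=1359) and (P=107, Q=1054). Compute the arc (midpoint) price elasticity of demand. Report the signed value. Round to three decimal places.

ΔQ = 1054 − 1359 = -305; ΔP = 107 − 74.95 = 32.05.
Midpoints: P̄ = 90.97, Q̄ = 1206.5.
ε = (ΔQ/ΔP)(P̄/Q̄) = (-305/32.05)(90.97/1206.5).

-0.718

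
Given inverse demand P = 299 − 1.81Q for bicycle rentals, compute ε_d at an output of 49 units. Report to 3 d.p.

At Q = 49, P = 299 − 1.81(49) = 210.31.
dP/dQ = −1.81, so dQ/dP = 1/(−1.81) = -0.552.
ε = (dQ/dP)(P/Q) = (-0.552)(210.31/49).

-2.371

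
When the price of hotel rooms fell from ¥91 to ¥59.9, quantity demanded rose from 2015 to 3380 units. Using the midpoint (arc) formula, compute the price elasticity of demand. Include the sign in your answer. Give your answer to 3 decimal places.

-1.228

ΔQ = 3380 − 2015 = 1365; ΔP = 59.9 − 91 = -31.1.
Midpoints: P̄ = 75.45, Q̄ = 2697.5.
ε = (ΔQ/ΔP)(P̄/Q̄) = (1365/-31.1)(75.45/2697.5).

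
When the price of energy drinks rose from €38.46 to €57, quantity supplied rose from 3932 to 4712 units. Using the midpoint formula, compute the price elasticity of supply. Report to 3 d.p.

ΔQ = 4712 − 3932 = 780; ΔP = 57 − 38.46 = 18.54.
Midpoints: P̄ = 47.73, Q̄ = 4322.0.
ε_s = (ΔQ/ΔP)(P̄/Q̄) = (780/18.54)(47.73/4322.0).

0.465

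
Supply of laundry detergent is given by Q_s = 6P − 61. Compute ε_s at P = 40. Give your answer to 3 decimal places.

1.341

At P = 40, Q_s = 179.
dQ_s/dP = 6.
ε_s = (dQ_s/dP)(P/Q_s) = (6)(40/179).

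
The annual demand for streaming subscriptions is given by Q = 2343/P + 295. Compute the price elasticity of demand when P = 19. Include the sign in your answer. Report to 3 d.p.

-0.295

At P = 19, Q = 418.316.
dQ/dP = −2343/P² = -6.490.
ε = (dQ/dP)(P/Q) = (-6.490)(19/418.316).
|ε| < 1, so demand is inelastic at this price.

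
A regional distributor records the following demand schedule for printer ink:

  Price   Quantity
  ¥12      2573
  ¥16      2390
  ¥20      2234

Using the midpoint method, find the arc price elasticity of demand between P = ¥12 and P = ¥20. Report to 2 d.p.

-0.28

At P = 12, Q = 2573; at P = 20, Q = 2234.
ΔQ = -339, ΔP = 8. Midpoints: P̄ = 16.00, Q̄ = 2403.5.
ε = (ΔQ/ΔP)(P̄/Q̄) = (-339/8)(16.00/2403.5).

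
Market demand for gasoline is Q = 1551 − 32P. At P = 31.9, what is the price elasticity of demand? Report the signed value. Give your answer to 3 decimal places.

At P = 31.9, Q = 530.200.
dQ/dP = −32.
ε = (dQ/dP)(P/Q) = (-32)(31.9/530.200).
|ε| > 1, so demand is elastic at this price.

-1.925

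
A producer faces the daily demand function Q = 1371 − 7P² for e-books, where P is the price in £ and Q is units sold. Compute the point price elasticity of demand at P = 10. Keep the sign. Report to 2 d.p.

-2.09

At P = 10, Q = 671.
dQ/dP = −14P = -140.
ε = (dQ/dP)(P/Q) = (-140)(10/671).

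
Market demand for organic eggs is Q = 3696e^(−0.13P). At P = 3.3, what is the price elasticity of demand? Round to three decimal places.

At P = 3.3, Q = 2406.687.
dQ/dP = −0.13·3696e^(−0.13P) = −0.13Q = -312.869.
ε = (dQ/dP)(P/Q) = (-312.869)(3.3/2406.687).

-0.429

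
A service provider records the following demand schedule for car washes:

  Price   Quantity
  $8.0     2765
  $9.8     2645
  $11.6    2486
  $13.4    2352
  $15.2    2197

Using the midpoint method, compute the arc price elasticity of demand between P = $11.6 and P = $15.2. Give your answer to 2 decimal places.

-0.46

At P = 11.6, Q = 2486; at P = 15.2, Q = 2197.
ΔQ = -289, ΔP = 3.6. Midpoints: P̄ = 13.40, Q̄ = 2341.5.
ε = (ΔQ/ΔP)(P̄/Q̄) = (-289/3.6)(13.40/2341.5).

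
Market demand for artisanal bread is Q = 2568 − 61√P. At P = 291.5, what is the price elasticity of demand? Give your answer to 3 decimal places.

-0.341

At P = 291.5, Q = 1526.524.
dQ/dP = −61/(2√P) = -1.786.
ε = (dQ/dP)(P/Q) = (-1.786)(291.5/1526.524).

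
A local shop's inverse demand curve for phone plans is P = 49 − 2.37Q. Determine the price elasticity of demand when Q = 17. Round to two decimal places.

-0.22

At Q = 17, P = 49 − 2.37(17) = 8.71.
dP/dQ = −2.37, so dQ/dP = 1/(−2.37) = -0.422.
ε = (dQ/dP)(P/Q) = (-0.422)(8.71/17).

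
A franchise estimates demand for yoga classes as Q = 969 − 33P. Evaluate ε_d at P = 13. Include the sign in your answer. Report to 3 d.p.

-0.794

At P = 13, Q = 540.
dQ/dP = −33.
ε = (dQ/dP)(P/Q) = (-33)(13/540).
|ε| < 1, so demand is inelastic at this price.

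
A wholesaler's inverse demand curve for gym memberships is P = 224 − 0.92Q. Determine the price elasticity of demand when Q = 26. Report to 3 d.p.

-8.365

At Q = 26, P = 224 − 0.92(26) = 200.08.
dP/dQ = −0.92, so dQ/dP = 1/(−0.92) = -1.087.
ε = (dQ/dP)(P/Q) = (-1.087)(200.08/26).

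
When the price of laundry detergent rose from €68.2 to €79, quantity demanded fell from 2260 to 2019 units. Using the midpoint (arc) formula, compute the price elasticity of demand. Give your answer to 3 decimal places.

-0.768

ΔQ = 2019 − 2260 = -241; ΔP = 79 − 68.2 = 10.8.
Midpoints: P̄ = 73.60, Q̄ = 2139.5.
ε = (ΔQ/ΔP)(P̄/Q̄) = (-241/10.8)(73.60/2139.5).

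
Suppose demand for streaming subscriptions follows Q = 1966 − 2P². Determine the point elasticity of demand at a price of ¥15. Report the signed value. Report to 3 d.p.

-0.594

At P = 15, Q = 1516.
dQ/dP = −4P = -60.
ε = (dQ/dP)(P/Q) = (-60)(15/1516).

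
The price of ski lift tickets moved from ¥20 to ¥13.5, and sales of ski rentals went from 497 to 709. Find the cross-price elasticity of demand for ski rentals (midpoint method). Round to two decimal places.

ΔQ_x = 709 − 497 = 212; ΔP_y = 13.5 − 20 = -6.5.
Midpoints: P̄_y = 16.75, Q̄_x = 603.0.
ε_xy = (ΔQ_x/ΔP_y)(P̄_y/Q̄_x) = (212/-6.5)(16.75/603.0).

-0.91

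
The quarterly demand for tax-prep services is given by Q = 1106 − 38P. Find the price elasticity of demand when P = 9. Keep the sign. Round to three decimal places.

-0.448

At P = 9, Q = 764.
dQ/dP = −38.
ε = (dQ/dP)(P/Q) = (-38)(9/764).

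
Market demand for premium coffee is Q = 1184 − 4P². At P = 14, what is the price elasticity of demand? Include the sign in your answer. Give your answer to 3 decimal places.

-3.920

At P = 14, Q = 400.
dQ/dP = −8P = -112.
ε = (dQ/dP)(P/Q) = (-112)(14/400).
|ε| > 1, so demand is elastic at this price.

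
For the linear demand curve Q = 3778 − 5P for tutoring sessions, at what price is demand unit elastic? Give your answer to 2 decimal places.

For linear demand Q = a − bP, ε = −bP/(a − bP). |ε| = 1 when bP = a − bP, i.e. P = a/(2b).
P = 3778/(2·5) = 3778/10 = 377.8000.

377.80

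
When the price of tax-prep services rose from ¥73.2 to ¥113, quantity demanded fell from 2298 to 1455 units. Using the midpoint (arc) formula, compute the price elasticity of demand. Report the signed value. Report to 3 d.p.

ΔQ = 1455 − 2298 = -843; ΔP = 113 − 73.2 = 39.8.
Midpoints: P̄ = 93.10, Q̄ = 1876.5.
ε = (ΔQ/ΔP)(P̄/Q̄) = (-843/39.8)(93.10/1876.5).

-1.051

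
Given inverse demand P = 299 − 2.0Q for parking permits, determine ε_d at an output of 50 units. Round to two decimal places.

At Q = 50, P = 299 − 2.0(50) = 199.00.
dP/dQ = −2.0, so dQ/dP = 1/(−2.0) = -0.500.
ε = (dQ/dP)(P/Q) = (-0.500)(199.00/50).

-1.99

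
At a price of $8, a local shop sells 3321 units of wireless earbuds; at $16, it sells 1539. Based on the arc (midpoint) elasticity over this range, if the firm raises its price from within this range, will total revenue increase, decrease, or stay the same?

Arc ε = (-1782/8)(12.00/2430.0) ≈ -1.100.
|ε| = 1.10 > 1, so demand is elastic. A price rise therefore reduces total revenue.

decrease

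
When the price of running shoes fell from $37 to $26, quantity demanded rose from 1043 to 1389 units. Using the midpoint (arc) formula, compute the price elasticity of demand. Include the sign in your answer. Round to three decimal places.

ΔQ = 1389 − 1043 = 346; ΔP = 26 − 37 = -11.
Midpoints: P̄ = 31.50, Q̄ = 1216.0.
ε = (ΔQ/ΔP)(P̄/Q̄) = (346/-11)(31.50/1216.0).

-0.815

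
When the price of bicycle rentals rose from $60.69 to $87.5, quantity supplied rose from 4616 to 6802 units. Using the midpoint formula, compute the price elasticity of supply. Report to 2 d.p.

ΔQ = 6802 − 4616 = 2186; ΔP = 87.5 − 60.69 = 26.81.
Midpoints: P̄ = 74.09, Q̄ = 5709.0.
ε_s = (ΔQ/ΔP)(P̄/Q̄) = (2186/26.81)(74.09/5709.0).

1.06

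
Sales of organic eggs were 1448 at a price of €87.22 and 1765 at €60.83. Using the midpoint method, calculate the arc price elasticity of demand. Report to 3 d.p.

ΔQ = 1765 − 1448 = 317; ΔP = 60.83 − 87.22 = -26.39.
Midpoints: P̄ = 74.03, Q̄ = 1606.5.
ε = (ΔQ/ΔP)(P̄/Q̄) = (317/-26.39)(74.03/1606.5).

-0.553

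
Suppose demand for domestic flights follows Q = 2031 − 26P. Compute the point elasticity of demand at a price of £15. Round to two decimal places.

-0.24

At P = 15, Q = 1641.
dQ/dP = −26.
ε = (dQ/dP)(P/Q) = (-26)(15/1641).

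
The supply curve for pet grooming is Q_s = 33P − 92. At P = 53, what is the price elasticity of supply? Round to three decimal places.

At P = 53, Q_s = 1657.
dQ_s/dP = 33.
ε_s = (dQ_s/dP)(P/Q_s) = (33)(53/1657).

1.056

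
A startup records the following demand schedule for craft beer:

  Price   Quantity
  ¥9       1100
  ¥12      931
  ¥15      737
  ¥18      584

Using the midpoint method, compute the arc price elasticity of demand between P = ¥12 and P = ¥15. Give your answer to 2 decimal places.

At P = 12, Q = 931; at P = 15, Q = 737.
ΔQ = -194, ΔP = 3. Midpoints: P̄ = 13.50, Q̄ = 834.0.
ε = (ΔQ/ΔP)(P̄/Q̄) = (-194/3)(13.50/834.0).

-1.05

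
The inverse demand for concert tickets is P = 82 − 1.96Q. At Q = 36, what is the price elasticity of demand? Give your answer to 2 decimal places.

-0.16

At Q = 36, P = 82 − 1.96(36) = 11.44.
dP/dQ = −1.96, so dQ/dP = 1/(−1.96) = -0.510.
ε = (dQ/dP)(P/Q) = (-0.510)(11.44/36).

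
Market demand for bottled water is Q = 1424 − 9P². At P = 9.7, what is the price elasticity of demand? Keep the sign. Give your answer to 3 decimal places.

At P = 9.7, Q = 577.190.
dQ/dP = −18P = -174.600.
ε = (dQ/dP)(P/Q) = (-174.600)(9.7/577.190).
|ε| > 1, so demand is elastic at this price.

-2.934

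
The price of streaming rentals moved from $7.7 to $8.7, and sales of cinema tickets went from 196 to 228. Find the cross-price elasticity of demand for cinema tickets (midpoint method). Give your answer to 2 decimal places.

ΔQ_x = 228 − 196 = 32; ΔP_y = 8.7 − 7.7 = 1.0.
Midpoints: P̄_y = 8.20, Q̄_x = 212.0.
ε_xy = (ΔQ_x/ΔP_y)(P̄_y/Q̄_x) = (32/1.0)(8.20/212.0).

1.24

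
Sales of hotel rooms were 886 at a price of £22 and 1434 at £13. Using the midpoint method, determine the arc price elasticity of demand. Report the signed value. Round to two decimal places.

ΔQ = 1434 − 886 = 548; ΔP = 13 − 22 = -9.
Midpoints: P̄ = 17.50, Q̄ = 1160.0.
ε = (ΔQ/ΔP)(P̄/Q̄) = (548/-9)(17.50/1160.0).

-0.92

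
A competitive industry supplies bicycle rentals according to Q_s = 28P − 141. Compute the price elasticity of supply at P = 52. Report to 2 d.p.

1.11

At P = 52, Q_s = 1315.
dQ_s/dP = 28.
ε_s = (dQ_s/dP)(P/Q_s) = (28)(52/1315).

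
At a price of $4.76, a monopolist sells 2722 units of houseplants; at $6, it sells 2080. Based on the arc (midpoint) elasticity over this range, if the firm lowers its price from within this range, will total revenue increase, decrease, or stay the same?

Arc ε = (-642/1.24)(5.38/2401.0) ≈ -1.160.
|ε| = 1.16 > 1, so demand is elastic. A price cut therefore raises total revenue.

increase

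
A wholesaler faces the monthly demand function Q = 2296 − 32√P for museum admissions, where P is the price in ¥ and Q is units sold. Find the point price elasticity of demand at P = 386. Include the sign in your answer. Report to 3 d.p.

At P = 386, Q = 1667.300.
dQ/dP = −32/(2√P) = -0.814.
ε = (dQ/dP)(P/Q) = (-0.814)(386/1667.300).

-0.189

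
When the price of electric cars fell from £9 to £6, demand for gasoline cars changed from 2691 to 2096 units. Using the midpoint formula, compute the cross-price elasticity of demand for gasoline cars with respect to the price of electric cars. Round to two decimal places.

0.62

ΔQ_x = 2096 − 2691 = -595; ΔP_y = 6 − 9 = -3.
Midpoints: P̄_y = 7.50, Q̄_x = 2393.5.
ε_xy = (ΔQ_x/ΔP_y)(P̄_y/Q̄_x) = (-595/-3)(7.50/2393.5).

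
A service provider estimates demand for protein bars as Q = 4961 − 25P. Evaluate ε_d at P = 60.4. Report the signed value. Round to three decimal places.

At P = 60.4, Q = 3451.
dQ/dP = −25.
ε = (dQ/dP)(P/Q) = (-25)(60.4/3451).
|ε| < 1, so demand is inelastic at this price.

-0.438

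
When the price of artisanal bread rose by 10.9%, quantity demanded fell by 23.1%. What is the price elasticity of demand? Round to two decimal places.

ε = %ΔQ / %ΔP = (-23.1)/(10.9) = -2.119.

-2.12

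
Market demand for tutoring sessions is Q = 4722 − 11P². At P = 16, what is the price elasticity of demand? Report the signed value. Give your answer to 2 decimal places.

-2.95

At P = 16, Q = 1906.
dQ/dP = −22P = -352.
ε = (dQ/dP)(P/Q) = (-352)(16/1906).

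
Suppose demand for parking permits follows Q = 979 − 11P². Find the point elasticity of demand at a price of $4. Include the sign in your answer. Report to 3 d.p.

-0.438

At P = 4, Q = 803.
dQ/dP = −22P = -88.
ε = (dQ/dP)(P/Q) = (-88)(4/803).
|ε| < 1, so demand is inelastic at this price.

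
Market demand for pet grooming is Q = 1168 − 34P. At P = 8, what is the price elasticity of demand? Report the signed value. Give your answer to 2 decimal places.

-0.30

At P = 8, Q = 896.
dQ/dP = −34.
ε = (dQ/dP)(P/Q) = (-34)(8/896).
|ε| < 1, so demand is inelastic at this price.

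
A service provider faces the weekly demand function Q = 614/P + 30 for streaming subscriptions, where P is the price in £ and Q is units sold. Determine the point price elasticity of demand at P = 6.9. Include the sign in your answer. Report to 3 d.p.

-0.748

At P = 6.9, Q = 118.986.
dQ/dP = −614/P² = -12.896.
ε = (dQ/dP)(P/Q) = (-12.896)(6.9/118.986).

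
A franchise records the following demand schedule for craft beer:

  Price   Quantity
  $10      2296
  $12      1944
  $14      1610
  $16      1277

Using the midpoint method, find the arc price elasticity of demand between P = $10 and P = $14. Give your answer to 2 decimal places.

At P = 10, Q = 2296; at P = 14, Q = 1610.
ΔQ = -686, ΔP = 4. Midpoints: P̄ = 12.00, Q̄ = 1953.0.
ε = (ΔQ/ΔP)(P̄/Q̄) = (-686/4)(12.00/1953.0).

-1.05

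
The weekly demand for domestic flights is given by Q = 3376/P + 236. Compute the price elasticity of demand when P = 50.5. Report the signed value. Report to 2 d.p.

At P = 50.5, Q = 302.851.
dQ/dP = −3376/P² = -1.324.
ε = (dQ/dP)(P/Q) = (-1.324)(50.5/302.851).

-0.22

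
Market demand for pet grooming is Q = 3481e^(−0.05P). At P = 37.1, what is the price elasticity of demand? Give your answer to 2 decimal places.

At P = 37.1, Q = 544.613.
dQ/dP = −0.05·3481e^(−0.05P) = −0.05Q = -27.231.
ε = (dQ/dP)(P/Q) = (-27.231)(37.1/544.613).
|ε| > 1, so demand is elastic at this price.

-1.86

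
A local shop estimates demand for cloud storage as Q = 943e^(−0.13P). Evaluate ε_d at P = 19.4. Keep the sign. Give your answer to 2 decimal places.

At P = 19.4, Q = 75.722.
dQ/dP = −0.13·943e^(−0.13P) = −0.13Q = -9.844.
ε = (dQ/dP)(P/Q) = (-9.844)(19.4/75.722).

-2.52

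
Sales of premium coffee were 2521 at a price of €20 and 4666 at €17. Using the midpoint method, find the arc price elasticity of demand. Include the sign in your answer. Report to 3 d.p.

ΔQ = 4666 − 2521 = 2145; ΔP = 17 − 20 = -3.
Midpoints: P̄ = 18.50, Q̄ = 3593.5.
ε = (ΔQ/ΔP)(P̄/Q̄) = (2145/-3)(18.50/3593.5).

-3.681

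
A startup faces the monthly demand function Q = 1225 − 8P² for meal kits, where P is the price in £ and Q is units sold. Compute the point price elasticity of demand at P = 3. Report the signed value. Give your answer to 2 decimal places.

-0.12

At P = 3, Q = 1153.
dQ/dP = −16P = -48.
ε = (dQ/dP)(P/Q) = (-48)(3/1153).
|ε| < 1, so demand is inelastic at this price.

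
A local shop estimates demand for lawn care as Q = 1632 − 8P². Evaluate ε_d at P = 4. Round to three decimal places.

-0.170

At P = 4, Q = 1504.
dQ/dP = −16P = -64.
ε = (dQ/dP)(P/Q) = (-64)(4/1504).
|ε| < 1, so demand is inelastic at this price.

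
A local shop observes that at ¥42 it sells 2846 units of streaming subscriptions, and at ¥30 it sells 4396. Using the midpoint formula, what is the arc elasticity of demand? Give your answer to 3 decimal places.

-1.284

ΔQ = 4396 − 2846 = 1550; ΔP = 30 − 42 = -12.
Midpoints: P̄ = 36.00, Q̄ = 3621.0.
ε = (ΔQ/ΔP)(P̄/Q̄) = (1550/-12)(36.00/3621.0).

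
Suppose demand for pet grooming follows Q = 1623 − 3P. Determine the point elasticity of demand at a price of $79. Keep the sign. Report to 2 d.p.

-0.17

At P = 79, Q = 1386.
dQ/dP = −3.
ε = (dQ/dP)(P/Q) = (-3)(79/1386).
|ε| < 1, so demand is inelastic at this price.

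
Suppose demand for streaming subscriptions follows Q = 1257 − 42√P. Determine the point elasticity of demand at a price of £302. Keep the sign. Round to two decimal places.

-0.69

At P = 302, Q = 527.118.
dQ/dP = −42/(2√P) = -1.208.
ε = (dQ/dP)(P/Q) = (-1.208)(302/527.118).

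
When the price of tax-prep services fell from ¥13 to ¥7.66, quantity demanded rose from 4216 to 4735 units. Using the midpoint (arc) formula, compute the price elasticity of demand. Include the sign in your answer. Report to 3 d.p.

ΔQ = 4735 − 4216 = 519; ΔP = 7.66 − 13 = -5.34.
Midpoints: P̄ = 10.33, Q̄ = 4475.5.
ε = (ΔQ/ΔP)(P̄/Q̄) = (519/-5.34)(10.33/4475.5).

-0.224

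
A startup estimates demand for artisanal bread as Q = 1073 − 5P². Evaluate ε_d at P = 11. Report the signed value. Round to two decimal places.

-2.59

At P = 11, Q = 468.
dQ/dP = −10P = -110.
ε = (dQ/dP)(P/Q) = (-110)(11/468).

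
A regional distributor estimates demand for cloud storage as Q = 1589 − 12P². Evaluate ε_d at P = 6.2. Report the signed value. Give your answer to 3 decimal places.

At P = 6.2, Q = 1127.720.
dQ/dP = −24P = -148.800.
ε = (dQ/dP)(P/Q) = (-148.800)(6.2/1127.720).

-0.818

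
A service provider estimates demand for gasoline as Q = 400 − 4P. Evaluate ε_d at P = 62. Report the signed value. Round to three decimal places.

At P = 62, Q = 152.
dQ/dP = −4.
ε = (dQ/dP)(P/Q) = (-4)(62/152).

-1.632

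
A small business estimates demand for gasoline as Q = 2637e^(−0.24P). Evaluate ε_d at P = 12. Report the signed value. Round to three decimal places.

At P = 12, Q = 148.027.
dQ/dP = −0.24·2637e^(−0.24P) = −0.24Q = -35.527.
ε = (dQ/dP)(P/Q) = (-35.527)(12/148.027).
|ε| > 1, so demand is elastic at this price.

-2.880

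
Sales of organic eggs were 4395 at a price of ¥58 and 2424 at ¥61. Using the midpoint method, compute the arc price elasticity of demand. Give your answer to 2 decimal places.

-11.47

ΔQ = 2424 − 4395 = -1971; ΔP = 61 − 58 = 3.
Midpoints: P̄ = 59.50, Q̄ = 3409.5.
ε = (ΔQ/ΔP)(P̄/Q̄) = (-1971/3)(59.50/3409.5).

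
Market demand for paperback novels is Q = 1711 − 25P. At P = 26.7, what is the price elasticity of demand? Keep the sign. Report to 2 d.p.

At P = 26.7, Q = 1043.500.
dQ/dP = −25.
ε = (dQ/dP)(P/Q) = (-25)(26.7/1043.500).
|ε| < 1, so demand is inelastic at this price.

-0.64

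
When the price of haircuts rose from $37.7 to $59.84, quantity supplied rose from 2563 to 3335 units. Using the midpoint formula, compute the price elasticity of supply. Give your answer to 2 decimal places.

ΔQ = 3335 − 2563 = 772; ΔP = 59.84 − 37.7 = 22.14.
Midpoints: P̄ = 48.77, Q̄ = 2949.0.
ε_s = (ΔQ/ΔP)(P̄/Q̄) = (772/22.14)(48.77/2949.0).

0.58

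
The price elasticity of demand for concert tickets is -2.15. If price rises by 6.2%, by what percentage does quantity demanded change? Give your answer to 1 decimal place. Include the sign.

%ΔQ ≈ ε × %ΔP = (-2.15)(6.2%) = -13.33%.

-13.3%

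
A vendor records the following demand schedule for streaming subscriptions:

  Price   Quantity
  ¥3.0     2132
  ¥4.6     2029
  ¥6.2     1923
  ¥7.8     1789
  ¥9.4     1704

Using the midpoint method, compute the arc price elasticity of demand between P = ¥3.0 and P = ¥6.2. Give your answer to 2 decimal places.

-0.15

At P = 3.0, Q = 2132; at P = 6.2, Q = 1923.
ΔQ = -209, ΔP = 3.2. Midpoints: P̄ = 4.60, Q̄ = 2027.5.
ε = (ΔQ/ΔP)(P̄/Q̄) = (-209/3.2)(4.60/2027.5).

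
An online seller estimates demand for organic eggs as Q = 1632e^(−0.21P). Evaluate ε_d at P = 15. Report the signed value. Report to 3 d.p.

At P = 15, Q = 69.935.
dQ/dP = −0.21·1632e^(−0.21P) = −0.21Q = -14.686.
ε = (dQ/dP)(P/Q) = (-14.686)(15/69.935).

-3.150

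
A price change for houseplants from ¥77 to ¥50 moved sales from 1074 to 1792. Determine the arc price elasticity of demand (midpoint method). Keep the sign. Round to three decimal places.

-1.178

ΔQ = 1792 − 1074 = 718; ΔP = 50 − 77 = -27.
Midpoints: P̄ = 63.50, Q̄ = 1433.0.
ε = (ΔQ/ΔP)(P̄/Q̄) = (718/-27)(63.50/1433.0).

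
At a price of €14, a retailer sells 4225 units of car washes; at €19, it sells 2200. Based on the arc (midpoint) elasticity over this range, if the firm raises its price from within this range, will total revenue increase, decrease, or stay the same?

decrease

Arc ε = (-2025/5)(16.50/3212.5) ≈ -2.080.
|ε| = 2.08 > 1, so demand is elastic. A price rise therefore reduces total revenue.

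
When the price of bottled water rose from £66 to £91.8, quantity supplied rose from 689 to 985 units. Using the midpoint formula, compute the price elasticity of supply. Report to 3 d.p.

1.081

ΔQ = 985 − 689 = 296; ΔP = 91.8 − 66 = 25.8.
Midpoints: P̄ = 78.90, Q̄ = 837.0.
ε_s = (ΔQ/ΔP)(P̄/Q̄) = (296/25.8)(78.90/837.0).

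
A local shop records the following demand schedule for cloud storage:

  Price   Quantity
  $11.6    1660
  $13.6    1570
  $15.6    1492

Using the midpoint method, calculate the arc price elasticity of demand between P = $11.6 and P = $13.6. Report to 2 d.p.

-0.35

At P = 11.6, Q = 1660; at P = 13.6, Q = 1570.
ΔQ = -90, ΔP = 2.0. Midpoints: P̄ = 12.60, Q̄ = 1615.0.
ε = (ΔQ/ΔP)(P̄/Q̄) = (-90/2.0)(12.60/1615.0).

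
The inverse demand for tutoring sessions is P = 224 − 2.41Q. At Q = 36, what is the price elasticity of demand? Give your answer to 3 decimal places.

At Q = 36, P = 224 − 2.41(36) = 137.24.
dP/dQ = −2.41, so dQ/dP = 1/(−2.41) = -0.415.
ε = (dQ/dP)(P/Q) = (-0.415)(137.24/36).

-1.582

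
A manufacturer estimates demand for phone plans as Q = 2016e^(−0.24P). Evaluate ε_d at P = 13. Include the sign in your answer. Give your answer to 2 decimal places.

At P = 13, Q = 89.021.
dQ/dP = −0.24·2016e^(−0.24P) = −0.24Q = -21.365.
ε = (dQ/dP)(P/Q) = (-21.365)(13/89.021).

-3.12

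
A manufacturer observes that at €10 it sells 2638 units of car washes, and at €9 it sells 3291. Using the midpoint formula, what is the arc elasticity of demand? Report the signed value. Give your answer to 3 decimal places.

ΔQ = 3291 − 2638 = 653; ΔP = 9 − 10 = -1.
Midpoints: P̄ = 9.50, Q̄ = 2964.5.
ε = (ΔQ/ΔP)(P̄/Q̄) = (653/-1)(9.50/2964.5).

-2.093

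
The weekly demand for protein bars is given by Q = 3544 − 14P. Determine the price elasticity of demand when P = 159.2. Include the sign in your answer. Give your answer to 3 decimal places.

At P = 159.2, Q = 1315.200.
dQ/dP = −14.
ε = (dQ/dP)(P/Q) = (-14)(159.2/1315.200).

-1.695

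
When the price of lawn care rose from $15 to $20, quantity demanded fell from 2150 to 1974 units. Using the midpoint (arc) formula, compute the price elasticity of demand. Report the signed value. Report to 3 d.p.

ΔQ = 1974 − 2150 = -176; ΔP = 20 − 15 = 5.
Midpoints: P̄ = 17.50, Q̄ = 2062.0.
ε = (ΔQ/ΔP)(P̄/Q̄) = (-176/5)(17.50/2062.0).

-0.299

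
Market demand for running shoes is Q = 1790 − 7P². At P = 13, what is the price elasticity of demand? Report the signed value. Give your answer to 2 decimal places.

-3.90

At P = 13, Q = 607.
dQ/dP = −14P = -182.
ε = (dQ/dP)(P/Q) = (-182)(13/607).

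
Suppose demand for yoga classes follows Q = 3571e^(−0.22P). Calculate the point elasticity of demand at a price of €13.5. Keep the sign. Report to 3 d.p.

-2.970

At P = 13.5, Q = 183.204.
dQ/dP = −0.22·3571e^(−0.22P) = −0.22Q = -40.305.
ε = (dQ/dP)(P/Q) = (-40.305)(13.5/183.204).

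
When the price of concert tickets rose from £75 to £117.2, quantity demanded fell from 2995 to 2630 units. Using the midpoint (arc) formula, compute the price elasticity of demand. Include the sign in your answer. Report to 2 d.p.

-0.30

ΔQ = 2630 − 2995 = -365; ΔP = 117.2 − 75 = 42.2.
Midpoints: P̄ = 96.10, Q̄ = 2812.5.
ε = (ΔQ/ΔP)(P̄/Q̄) = (-365/42.2)(96.10/2812.5).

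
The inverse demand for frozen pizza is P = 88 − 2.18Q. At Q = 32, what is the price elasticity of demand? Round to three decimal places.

-0.261

At Q = 32, P = 88 − 2.18(32) = 18.24.
dP/dQ = −2.18, so dQ/dP = 1/(−2.18) = -0.459.
ε = (dQ/dP)(P/Q) = (-0.459)(18.24/32).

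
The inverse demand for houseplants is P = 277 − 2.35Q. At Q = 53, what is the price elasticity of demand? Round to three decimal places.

-1.224

At Q = 53, P = 277 − 2.35(53) = 152.45.
dP/dQ = −2.35, so dQ/dP = 1/(−2.35) = -0.426.
ε = (dQ/dP)(P/Q) = (-0.426)(152.45/53).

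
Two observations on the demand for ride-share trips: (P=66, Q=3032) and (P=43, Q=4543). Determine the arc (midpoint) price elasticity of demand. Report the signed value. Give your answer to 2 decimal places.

ΔQ = 4543 − 3032 = 1511; ΔP = 43 − 66 = -23.
Midpoints: P̄ = 54.50, Q̄ = 3787.5.
ε = (ΔQ/ΔP)(P̄/Q̄) = (1511/-23)(54.50/3787.5).

-0.95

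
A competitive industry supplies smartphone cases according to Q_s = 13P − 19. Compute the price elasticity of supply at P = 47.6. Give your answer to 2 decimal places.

1.03

At P = 47.6, Q_s = 599.80.
dQ_s/dP = 13.
ε_s = (dQ_s/dP)(P/Q_s) = (13)(47.6/599.80).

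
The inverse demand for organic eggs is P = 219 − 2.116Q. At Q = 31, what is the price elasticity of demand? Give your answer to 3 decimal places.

-2.339

At Q = 31, P = 219 − 2.116(31) = 153.40.
dP/dQ = −2.116, so dQ/dP = 1/(−2.116) = -0.473.
ε = (dQ/dP)(P/Q) = (-0.473)(153.40/31).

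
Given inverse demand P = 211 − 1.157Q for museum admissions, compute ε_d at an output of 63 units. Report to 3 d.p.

-1.895

At Q = 63, P = 211 − 1.157(63) = 138.11.
dP/dQ = −1.157, so dQ/dP = 1/(−1.157) = -0.864.
ε = (dQ/dP)(P/Q) = (-0.864)(138.11/63).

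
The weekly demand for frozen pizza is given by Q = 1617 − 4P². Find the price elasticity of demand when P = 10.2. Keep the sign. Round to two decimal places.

-0.69

At P = 10.2, Q = 1200.840.
dQ/dP = −8P = -81.600.
ε = (dQ/dP)(P/Q) = (-81.600)(10.2/1200.840).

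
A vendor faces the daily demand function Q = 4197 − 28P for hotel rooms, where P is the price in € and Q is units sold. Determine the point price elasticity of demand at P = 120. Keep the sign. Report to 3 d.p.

At P = 120, Q = 837.
dQ/dP = −28.
ε = (dQ/dP)(P/Q) = (-28)(120/837).
|ε| > 1, so demand is elastic at this price.

-4.014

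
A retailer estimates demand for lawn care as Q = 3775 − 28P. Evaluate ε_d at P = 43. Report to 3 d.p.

-0.468

At P = 43, Q = 2571.
dQ/dP = −28.
ε = (dQ/dP)(P/Q) = (-28)(43/2571).
|ε| < 1, so demand is inelastic at this price.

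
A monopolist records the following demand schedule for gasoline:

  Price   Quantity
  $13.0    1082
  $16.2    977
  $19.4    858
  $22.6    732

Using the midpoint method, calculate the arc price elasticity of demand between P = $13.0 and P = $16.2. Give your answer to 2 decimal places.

-0.47

At P = 13.0, Q = 1082; at P = 16.2, Q = 977.
ΔQ = -105, ΔP = 3.2. Midpoints: P̄ = 14.60, Q̄ = 1029.5.
ε = (ΔQ/ΔP)(P̄/Q̄) = (-105/3.2)(14.60/1029.5).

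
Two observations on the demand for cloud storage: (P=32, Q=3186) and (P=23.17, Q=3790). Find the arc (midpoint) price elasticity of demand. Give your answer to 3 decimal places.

ΔQ = 3790 − 3186 = 604; ΔP = 23.17 − 32 = -8.83.
Midpoints: P̄ = 27.59, Q̄ = 3488.0.
ε = (ΔQ/ΔP)(P̄/Q̄) = (604/-8.83)(27.59/3488.0).

-0.541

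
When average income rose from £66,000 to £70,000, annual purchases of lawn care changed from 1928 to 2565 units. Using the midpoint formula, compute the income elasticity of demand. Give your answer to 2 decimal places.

4.82

ΔQ = 637, ΔI = 4000. Midpoints: Ī = 68,000, Q̄ = 2246.5.
ε_I = (ΔQ/ΔI)(Ī/Q̄) = (637/4000)(68000/2246.5).
ε_I > 0, so the good is normal.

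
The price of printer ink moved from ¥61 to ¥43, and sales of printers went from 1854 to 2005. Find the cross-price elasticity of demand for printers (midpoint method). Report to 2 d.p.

ΔQ_x = 2005 − 1854 = 151; ΔP_y = 43 − 61 = -18.
Midpoints: P̄_y = 52.00, Q̄_x = 1929.5.
ε_xy = (ΔQ_x/ΔP_y)(P̄_y/Q̄_x) = (151/-18)(52.00/1929.5).

-0.23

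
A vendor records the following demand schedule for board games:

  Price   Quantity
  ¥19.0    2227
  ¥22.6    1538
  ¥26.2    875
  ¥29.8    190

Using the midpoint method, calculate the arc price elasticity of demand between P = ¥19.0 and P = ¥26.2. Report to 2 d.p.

-2.74

At P = 19.0, Q = 2227; at P = 26.2, Q = 875.
ΔQ = -1352, ΔP = 7.2. Midpoints: P̄ = 22.60, Q̄ = 1551.0.
ε = (ΔQ/ΔP)(P̄/Q̄) = (-1352/7.2)(22.60/1551.0).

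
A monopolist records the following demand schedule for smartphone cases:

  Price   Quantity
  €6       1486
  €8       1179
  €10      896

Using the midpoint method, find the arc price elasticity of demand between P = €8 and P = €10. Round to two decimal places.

-1.23

At P = 8, Q = 1179; at P = 10, Q = 896.
ΔQ = -283, ΔP = 2. Midpoints: P̄ = 9.00, Q̄ = 1037.5.
ε = (ΔQ/ΔP)(P̄/Q̄) = (-283/2)(9.00/1037.5).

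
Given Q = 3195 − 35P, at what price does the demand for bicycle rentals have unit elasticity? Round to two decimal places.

For linear demand Q = a − bP, ε = −bP/(a − bP). |ε| = 1 when bP = a − bP, i.e. P = a/(2b).
P = 3195/(2·35) = 3195/70 = 45.6429.

45.64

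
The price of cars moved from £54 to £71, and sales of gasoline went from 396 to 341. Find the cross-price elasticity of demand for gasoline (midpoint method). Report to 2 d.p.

-0.55

ΔQ_x = 341 − 396 = -55; ΔP_y = 71 − 54 = 17.
Midpoints: P̄_y = 62.50, Q̄_x = 368.5.
ε_xy = (ΔQ_x/ΔP_y)(P̄_y/Q̄_x) = (-55/17)(62.50/368.5).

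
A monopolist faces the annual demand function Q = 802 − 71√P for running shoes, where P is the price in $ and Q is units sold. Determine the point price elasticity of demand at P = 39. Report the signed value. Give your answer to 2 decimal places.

At P = 39, Q = 358.605.
dQ/dP = −71/(2√P) = -5.685.
ε = (dQ/dP)(P/Q) = (-5.685)(39/358.605).
|ε| < 1, so demand is inelastic at this price.

-0.62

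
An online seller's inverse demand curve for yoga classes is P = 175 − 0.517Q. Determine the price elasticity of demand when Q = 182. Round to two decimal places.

At Q = 182, P = 175 − 0.517(182) = 80.91.
dP/dQ = −0.517, so dQ/dP = 1/(−0.517) = -1.934.
ε = (dQ/dP)(P/Q) = (-1.934)(80.91/182).

-0.86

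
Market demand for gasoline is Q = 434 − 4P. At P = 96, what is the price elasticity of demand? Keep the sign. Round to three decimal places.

At P = 96, Q = 50.
dQ/dP = −4.
ε = (dQ/dP)(P/Q) = (-4)(96/50).

-7.680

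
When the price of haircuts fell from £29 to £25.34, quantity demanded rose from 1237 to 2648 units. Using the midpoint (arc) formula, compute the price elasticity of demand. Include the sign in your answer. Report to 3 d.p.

-5.392

ΔQ = 2648 − 1237 = 1411; ΔP = 25.34 − 29 = -3.66.
Midpoints: P̄ = 27.17, Q̄ = 1942.5.
ε = (ΔQ/ΔP)(P̄/Q̄) = (1411/-3.66)(27.17/1942.5).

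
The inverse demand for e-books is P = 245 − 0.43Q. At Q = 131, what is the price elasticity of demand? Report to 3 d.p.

-3.349

At Q = 131, P = 245 − 0.43(131) = 188.67.
dP/dQ = −0.43, so dQ/dP = 1/(−0.43) = -2.326.
ε = (dQ/dP)(P/Q) = (-2.326)(188.67/131).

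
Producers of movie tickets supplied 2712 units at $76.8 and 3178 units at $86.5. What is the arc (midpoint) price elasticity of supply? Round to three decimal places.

ΔQ = 3178 − 2712 = 466; ΔP = 86.5 − 76.8 = 9.7.
Midpoints: P̄ = 81.65, Q̄ = 2945.0.
ε_s = (ΔQ/ΔP)(P̄/Q̄) = (466/9.7)(81.65/2945.0).

1.332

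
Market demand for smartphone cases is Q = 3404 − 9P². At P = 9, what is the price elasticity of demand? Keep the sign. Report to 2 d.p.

-0.55

At P = 9, Q = 2675.
dQ/dP = −18P = -162.
ε = (dQ/dP)(P/Q) = (-162)(9/2675).
|ε| < 1, so demand is inelastic at this price.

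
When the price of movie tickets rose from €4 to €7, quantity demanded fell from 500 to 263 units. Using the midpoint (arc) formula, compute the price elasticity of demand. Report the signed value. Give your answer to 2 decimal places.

ΔQ = 263 − 500 = -237; ΔP = 7 − 4 = 3.
Midpoints: P̄ = 5.50, Q̄ = 381.5.
ε = (ΔQ/ΔP)(P̄/Q̄) = (-237/3)(5.50/381.5).

-1.14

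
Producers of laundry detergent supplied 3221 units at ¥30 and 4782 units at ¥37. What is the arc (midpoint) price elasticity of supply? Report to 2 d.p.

1.87

ΔQ = 4782 − 3221 = 1561; ΔP = 37 − 30 = 7.
Midpoints: P̄ = 33.50, Q̄ = 4001.5.
ε_s = (ΔQ/ΔP)(P̄/Q̄) = (1561/7)(33.50/4001.5).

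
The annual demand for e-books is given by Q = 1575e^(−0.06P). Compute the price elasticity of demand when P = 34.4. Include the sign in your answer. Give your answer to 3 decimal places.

At P = 34.4, Q = 199.939.
dQ/dP = −0.06·1575e^(−0.06P) = −0.06Q = -11.996.
ε = (dQ/dP)(P/Q) = (-11.996)(34.4/199.939).

-2.064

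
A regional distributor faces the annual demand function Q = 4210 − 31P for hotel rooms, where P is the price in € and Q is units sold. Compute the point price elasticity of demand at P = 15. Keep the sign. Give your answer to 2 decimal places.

-0.12

At P = 15, Q = 3745.
dQ/dP = −31.
ε = (dQ/dP)(P/Q) = (-31)(15/3745).
|ε| < 1, so demand is inelastic at this price.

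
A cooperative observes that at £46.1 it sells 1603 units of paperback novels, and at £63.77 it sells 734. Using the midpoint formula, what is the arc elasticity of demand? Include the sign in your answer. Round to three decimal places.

-2.312

ΔQ = 734 − 1603 = -869; ΔP = 63.77 − 46.1 = 17.67.
Midpoints: P̄ = 54.94, Q̄ = 1168.5.
ε = (ΔQ/ΔP)(P̄/Q̄) = (-869/17.67)(54.94/1168.5).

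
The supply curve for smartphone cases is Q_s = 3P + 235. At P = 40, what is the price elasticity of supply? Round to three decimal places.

At P = 40, Q_s = 355.
dQ_s/dP = 3.
ε_s = (dQ_s/dP)(P/Q_s) = (3)(40/355).

0.338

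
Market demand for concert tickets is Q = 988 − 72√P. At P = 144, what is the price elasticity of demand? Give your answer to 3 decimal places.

-3.484

At P = 144, Q = 124.
dQ/dP = −72/(2√P) = -3.
ε = (dQ/dP)(P/Q) = (-3)(144/124).
|ε| > 1, so demand is elastic at this price.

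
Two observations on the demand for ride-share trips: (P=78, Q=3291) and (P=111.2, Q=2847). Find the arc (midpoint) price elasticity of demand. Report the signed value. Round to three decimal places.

-0.412

ΔQ = 2847 − 3291 = -444; ΔP = 111.2 − 78 = 33.2.
Midpoints: P̄ = 94.60, Q̄ = 3069.0.
ε = (ΔQ/ΔP)(P̄/Q̄) = (-444/33.2)(94.60/3069.0).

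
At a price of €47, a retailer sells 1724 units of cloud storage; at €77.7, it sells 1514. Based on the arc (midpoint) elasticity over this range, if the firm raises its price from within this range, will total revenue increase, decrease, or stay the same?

increase

Arc ε = (-210/30.7)(62.35/1619.0) ≈ -0.263.
|ε| = 0.26 < 1, so demand is inelastic. A price rise therefore raises total revenue.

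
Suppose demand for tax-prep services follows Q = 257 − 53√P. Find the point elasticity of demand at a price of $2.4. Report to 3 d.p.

-0.235

At P = 2.4, Q = 174.893.
dQ/dP = −53/(2√P) = -17.106.
ε = (dQ/dP)(P/Q) = (-17.106)(2.4/174.893).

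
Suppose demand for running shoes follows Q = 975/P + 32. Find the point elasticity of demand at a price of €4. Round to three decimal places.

At P = 4, Q = 275.750.
dQ/dP = −975/P² = -60.938.
ε = (dQ/dP)(P/Q) = (-60.938)(4/275.750).

-0.884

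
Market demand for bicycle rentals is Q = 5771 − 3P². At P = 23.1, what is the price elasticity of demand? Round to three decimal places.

At P = 23.1, Q = 4170.170.
dQ/dP = −6P = -138.600.
ε = (dQ/dP)(P/Q) = (-138.600)(23.1/4170.170).

-0.768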